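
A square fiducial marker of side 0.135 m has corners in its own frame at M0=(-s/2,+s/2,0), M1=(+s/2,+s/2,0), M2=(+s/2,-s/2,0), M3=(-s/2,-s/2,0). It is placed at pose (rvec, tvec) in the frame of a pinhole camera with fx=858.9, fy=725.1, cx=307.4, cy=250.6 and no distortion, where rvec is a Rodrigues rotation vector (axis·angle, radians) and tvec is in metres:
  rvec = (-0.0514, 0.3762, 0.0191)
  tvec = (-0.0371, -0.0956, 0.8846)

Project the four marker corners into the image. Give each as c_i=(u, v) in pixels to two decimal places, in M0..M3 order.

Intrinsics K: fx=858.9, fy=725.1, cx=307.4, cy=250.6
Marker side s = 0.135 m; corners in marker frame (Z=0):
  M0 = (-0.0675, +0.0675, 0)
  M1 = (+0.0675, +0.0675, 0)
  M2 = (+0.0675, -0.0675, 0)
  M3 = (-0.0675, -0.0675, 0)
rvec = (-0.0514, 0.3762, 0.0191), |rvec| = θ = 0.38018 rad = 21.782°
Rodrigues: sinθ=0.37108, 1−cosθ=0.07140; R = I + sinθ·[k]× + (1−cosθ)·[k]×²:
    [+0.92990 -0.02820 +0.36672]
    [+0.00909 +0.99851 +0.05372]
    [-0.36769 -0.04662 +0.92878]
t = (-0.0371, -0.0956, 0.8846) m
M0: Pc = R·M0+t = (-0.10177, -0.02881, +0.90627); u = 858.9·(-0.10177)/0.90627 + 307.4 = 210.9480, v = 725.1·(-0.02881)/0.90627 + 250.6 = 227.5463
M1: Pc = R·M1+t = (+0.02377, -0.02759, +0.85663); u = 858.9·(+0.02377)/0.85663 + 307.4 = 331.2282, v = 725.1·(-0.02759)/0.85663 + 250.6 = 227.2492
M2: Pc = R·M2+t = (+0.02757, -0.16239, +0.86293); u = 858.9·(+0.02757)/0.86293 + 307.4 = 334.8431, v = 725.1·(-0.16239)/0.86293 + 250.6 = 114.1504
M3: Pc = R·M3+t = (-0.09797, -0.16361, +0.91257); u = 858.9·(-0.09797)/0.91257 + 307.4 = 215.1957, v = 725.1·(-0.16361)/0.91257 + 250.6 = 120.5973

c0=(210.95, 227.55) c1=(331.23, 227.25) c2=(334.84, 114.15) c3=(215.20, 120.60)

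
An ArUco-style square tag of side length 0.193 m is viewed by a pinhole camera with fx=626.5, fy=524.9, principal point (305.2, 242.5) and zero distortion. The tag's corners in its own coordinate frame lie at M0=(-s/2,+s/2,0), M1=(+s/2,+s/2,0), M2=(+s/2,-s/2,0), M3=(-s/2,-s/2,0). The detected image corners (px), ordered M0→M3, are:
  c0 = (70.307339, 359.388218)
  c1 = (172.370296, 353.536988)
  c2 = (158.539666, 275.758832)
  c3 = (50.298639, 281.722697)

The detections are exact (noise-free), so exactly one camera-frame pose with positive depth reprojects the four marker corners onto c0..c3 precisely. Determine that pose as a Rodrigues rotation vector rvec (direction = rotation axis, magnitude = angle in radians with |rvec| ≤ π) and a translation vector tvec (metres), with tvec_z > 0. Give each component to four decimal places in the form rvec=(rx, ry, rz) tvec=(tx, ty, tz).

rvec=(0.3554, -0.0292, -0.0610) tvec=(-0.3538, 0.1677, 1.1546)

Intrinsics K: fx=626.5, fy=524.9, cx=305.2, cy=242.5
Marker side s = 0.193 m; corners in marker frame (Z=0):
  M0 = (-0.0965, +0.0965, 0)
  M1 = (+0.0965, +0.0965, 0)
  M2 = (+0.0965, -0.0965, 0)
  M3 = (-0.0965, -0.0965, 0)
Detected image corners:
  c0 = (70.307339, 359.388218) px
  c1 = (172.370296, 353.536988) px
  c2 = (158.539666, 275.758832) px
  c3 = (50.298639, 281.722697) px
Planar DLT: solve 8×8 A·h = b for H (H[2,2]=1):
  H  [+546.10561 +121.72535 +113.20382]
  H  [-25.69641 +498.60053 +318.72958]
  H  [+0.01544 +0.30194 +1.00000]
B = K⁻¹H; ‖b₁‖=0.866111, ‖b₂‖=0.866111; λ = 2/(‖b₁‖+‖b₂‖) = 1.154587, sign → tz>0 ⇒ λ=+1.154587
r₁ = λ·B[:,0] = (+0.99774,-0.06476,+0.01783); r₂ = λ·B[:,1] = (+0.05450,+0.93568,+0.34861)
r₃ = r₁×r₂ = (-0.03926,-0.34686,+0.93710); SVD([r₁ r₂ r₃]) → R = UVᵀ:
  R  [+0.99774 +0.05450 -0.03926]
  R  [-0.06476 +0.93568 -0.34686]
  R  [+0.01783 +0.34861 +0.93710]
t = (-0.35383, +0.16768, +1.15459) m
tr R = 2.870518; θ = arccos((tr R − 1)/2) = 0.361806 rad = 20.730°
axis k = ((R−Rᵀ)₃₂, (R−Rᵀ)₁₃, (R−Rᵀ)₂₁) / (2 sinθ) = (+0.982404, -0.080638, -0.168465)
rvec = θ·k = (+0.355439, -0.029175, -0.060952)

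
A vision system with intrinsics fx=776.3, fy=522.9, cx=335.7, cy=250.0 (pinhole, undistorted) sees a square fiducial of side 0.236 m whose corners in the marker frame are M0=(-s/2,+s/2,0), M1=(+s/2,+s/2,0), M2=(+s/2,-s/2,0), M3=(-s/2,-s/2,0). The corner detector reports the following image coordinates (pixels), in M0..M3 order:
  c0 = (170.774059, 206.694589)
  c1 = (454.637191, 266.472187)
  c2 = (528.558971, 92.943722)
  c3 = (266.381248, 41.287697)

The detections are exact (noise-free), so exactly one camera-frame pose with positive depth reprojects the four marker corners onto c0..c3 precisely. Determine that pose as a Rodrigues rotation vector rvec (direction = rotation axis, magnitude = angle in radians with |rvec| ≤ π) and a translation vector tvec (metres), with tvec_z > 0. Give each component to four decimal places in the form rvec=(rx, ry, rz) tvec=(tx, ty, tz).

Intrinsics K: fx=776.3, fy=522.9, cx=335.7, cy=250.0
Marker side s = 0.236 m; corners in marker frame (Z=0):
  M0 = (-0.1180, +0.1180, 0)
  M1 = (+0.1180, +0.1180, 0)
  M2 = (+0.1180, -0.1180, 0)
  M3 = (-0.1180, -0.1180, 0)
Detected image corners:
  c0 = (170.774059, 206.694589) px
  c1 = (454.637191, 266.472187) px
  c2 = (528.558971, 92.943722) px
  c3 = (266.381248, 41.287697) px
Planar DLT: solve 8×8 A·h = b for H (H[2,2]=1):
  H  [+1125.12417 -488.37860 +355.55046]
  H  [+222.61846 +662.85351 +147.94847]
  H  [-0.08386 -0.36259 +1.00000]
B = K⁻¹H; ‖b₁‖=1.559182, ‖b₂‖=1.559182; λ = 2/(‖b₁‖+‖b₂‖) = 0.641362, sign → tz>0 ⇒ λ=+0.641362
r₁ = λ·B[:,0] = (+0.95281,+0.29877,-0.05378); r₂ = λ·B[:,1] = (-0.30292,+0.92421,-0.23255)
r₃ = r₁×r₂ = (-0.01977,+0.23787,+0.97110); SVD([r₁ r₂ r₃]) → R = UVᵀ:
  R  [+0.95281 -0.30292 -0.01977]
  R  [+0.29877 +0.92421 +0.23787]
  R  [-0.05378 -0.23255 +0.97110]
t = (+0.01640, -0.12517, +0.64136) m
tr R = 2.848111; θ = arccos((tr R − 1)/2) = 0.392239 rad = 22.474°
axis k = ((R−Rᵀ)₃₂, (R−Rᵀ)₁₃, (R−Rᵀ)₂₁) / (2 sinθ) = (-0.615323, +0.044484, +0.787019)
rvec = θ·k = (-0.241354, +0.017448, +0.308699)

rvec=(-0.2414, 0.0174, 0.3087) tvec=(0.0164, -0.1252, 0.6414)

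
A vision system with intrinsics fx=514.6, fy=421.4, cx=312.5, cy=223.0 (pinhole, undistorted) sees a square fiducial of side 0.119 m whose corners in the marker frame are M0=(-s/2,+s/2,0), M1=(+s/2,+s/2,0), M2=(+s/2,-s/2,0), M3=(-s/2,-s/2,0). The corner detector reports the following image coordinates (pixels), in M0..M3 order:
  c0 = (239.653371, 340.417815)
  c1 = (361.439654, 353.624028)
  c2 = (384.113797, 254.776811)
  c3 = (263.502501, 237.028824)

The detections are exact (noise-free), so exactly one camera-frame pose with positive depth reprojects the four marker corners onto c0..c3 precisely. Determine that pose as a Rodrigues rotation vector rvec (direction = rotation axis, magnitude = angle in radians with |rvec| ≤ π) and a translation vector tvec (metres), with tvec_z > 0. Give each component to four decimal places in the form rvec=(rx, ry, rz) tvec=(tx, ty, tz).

rvec=(0.0131, -0.1858, 0.1862) tvec=(0.0010, 0.0852, 0.4880)

Intrinsics K: fx=514.6, fy=421.4, cx=312.5, cy=223.0
Marker side s = 0.119 m; corners in marker frame (Z=0):
  M0 = (-0.0595, +0.0595, 0)
  M1 = (+0.0595, +0.0595, 0)
  M2 = (+0.0595, -0.0595, 0)
  M3 = (-0.0595, -0.0595, 0)
Detected image corners:
  c0 = (239.653371, 340.417815) px
  c1 = (361.439654, 353.624028) px
  c2 = (384.113797, 254.776811) px
  c3 = (263.502501, 237.028824) px
Planar DLT: solve 8×8 A·h = b for H (H[2,2]=1):
  H  [+1136.72229 -198.10195 +313.54917]
  H  [+242.36451 +846.70239 +296.60990]
  H  [+0.37878 -0.00877 +1.00000]
B = K⁻¹H; ‖b₁‖=2.049390, ‖b₂‖=2.049390; λ = 2/(‖b₁‖+‖b₂‖) = 0.487950, sign → tz>0 ⇒ λ=+0.487950
r₁ = λ·B[:,0] = (+0.96561,+0.18283,+0.18483); r₂ = λ·B[:,1] = (-0.18524,+0.98268,-0.00428)
r₃ = r₁×r₂ = (-0.18241,-0.03011,+0.98276); SVD([r₁ r₂ r₃]) → R = UVᵀ:
  R  [+0.96561 -0.18524 -0.18241]
  R  [+0.18283 +0.98268 -0.03011]
  R  [+0.18483 -0.00428 +0.98276]
t = (+0.00099, +0.08523, +0.48795) m
tr R = 2.931059; θ = arccos((tr R − 1)/2) = 0.263326 rad = 15.087°
axis k = ((R−Rᵀ)₃₂, (R−Rᵀ)₁₃, (R−Rᵀ)₂₁) / (2 sinθ) = (+0.049614, -0.705429, +0.707042)
rvec = θ·k = (+0.013065, -0.185758, +0.186182)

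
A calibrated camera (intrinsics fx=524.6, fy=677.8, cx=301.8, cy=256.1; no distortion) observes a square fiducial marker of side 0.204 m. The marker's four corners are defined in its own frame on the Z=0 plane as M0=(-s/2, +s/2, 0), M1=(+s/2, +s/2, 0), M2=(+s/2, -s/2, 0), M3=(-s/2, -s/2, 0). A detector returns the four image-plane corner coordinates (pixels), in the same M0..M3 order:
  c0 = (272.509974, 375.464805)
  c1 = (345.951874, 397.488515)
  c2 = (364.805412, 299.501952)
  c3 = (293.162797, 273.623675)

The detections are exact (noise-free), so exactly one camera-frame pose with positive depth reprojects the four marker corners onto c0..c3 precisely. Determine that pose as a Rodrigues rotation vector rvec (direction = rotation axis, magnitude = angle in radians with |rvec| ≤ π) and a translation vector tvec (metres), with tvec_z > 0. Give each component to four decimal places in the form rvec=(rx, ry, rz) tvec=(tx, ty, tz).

rvec=(-0.0519, -0.2908, 0.2661) tvec=(0.0466, 0.1599, 1.3488)

Intrinsics K: fx=524.6, fy=677.8, cx=301.8, cy=256.1
Marker side s = 0.204 m; corners in marker frame (Z=0):
  M0 = (-0.1020, +0.1020, 0)
  M1 = (+0.1020, +0.1020, 0)
  M2 = (+0.1020, -0.1020, 0)
  M3 = (-0.1020, -0.1020, 0)
Detected image corners:
  c0 = (272.509974, 375.464805) px
  c1 = (345.951874, 397.488515) px
  c2 = (364.805412, 299.501952) px
  c3 = (293.162797, 273.623675) px
Planar DLT: solve 8×8 A·h = b for H (H[2,2]=1):
  H  [+420.94986 -117.73278 +319.93180]
  H  [+186.41788 +467.43506 +336.43474]
  H  [+0.20488 -0.06579 +1.00000]
B = K⁻¹H; ‖b₁‖=0.741379, ‖b₂‖=0.741379; λ = 2/(‖b₁‖+‖b₂‖) = 1.348839, sign → tz>0 ⇒ λ=+1.348839
r₁ = λ·B[:,0] = (+0.92335,+0.26656,+0.27636); r₂ = λ·B[:,1] = (-0.25166,+0.96374,-0.08875)
r₃ = r₁×r₂ = (-0.28999,+0.01240,+0.95695); SVD([r₁ r₂ r₃]) → R = UVᵀ:
  R  [+0.92335 -0.25166 -0.28999]
  R  [+0.26656 +0.96374 +0.01240]
  R  [+0.27636 -0.08875 +0.95695]
t = (+0.04662, +0.15987, +1.34884) m
tr R = 2.844038; θ = arccos((tr R − 1)/2) = 0.397533 rad = 22.777°
axis k = ((R−Rᵀ)₃₂, (R−Rᵀ)₁₃, (R−Rᵀ)₂₁) / (2 sinθ) = (-0.130628, -0.731441, +0.669276)
rvec = θ·k = (-0.051929, -0.290772, +0.266059)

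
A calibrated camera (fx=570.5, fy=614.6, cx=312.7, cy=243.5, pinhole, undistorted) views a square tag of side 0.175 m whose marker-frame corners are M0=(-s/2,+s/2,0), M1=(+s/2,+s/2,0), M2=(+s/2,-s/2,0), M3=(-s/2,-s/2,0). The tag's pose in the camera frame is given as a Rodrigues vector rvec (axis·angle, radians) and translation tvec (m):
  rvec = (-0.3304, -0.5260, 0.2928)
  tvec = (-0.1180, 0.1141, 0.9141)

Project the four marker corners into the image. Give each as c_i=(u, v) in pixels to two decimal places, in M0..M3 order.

Intrinsics K: fx=570.5, fy=614.6, cx=312.7, cy=243.5
Marker side s = 0.175 m; corners in marker frame (Z=0):
  M0 = (-0.0875, +0.0875, 0)
  M1 = (+0.0875, +0.0875, 0)
  M2 = (+0.0875, -0.0875, 0)
  M3 = (-0.0875, -0.0875, 0)
rvec = (-0.3304, -0.5260, 0.2928), |rvec| = θ = 0.68671 rad = 39.346°
Rodrigues: sinθ=0.63400, 1−cosθ=0.22666; R = I + sinθ·[k]× + (1−cosθ)·[k]×²:
    [+0.82581 -0.18679 -0.53212]
    [+0.35386 +0.90632 +0.23101]
    [+0.43912 -0.37906 +0.81454]
t = (-0.1180, 0.1141, 0.9141) m
M0: Pc = R·M0+t = (-0.20660, +0.16244, +0.84251); u = 570.5·(-0.20660)/0.84251 + 312.7 = 172.8005, v = 614.6·(+0.16244)/0.84251 + 243.5 = 361.9985
M1: Pc = R·M1+t = (-0.06209, +0.22437, +0.91936); u = 570.5·(-0.06209)/0.91936 + 312.7 = 274.1729, v = 614.6·(+0.22437)/0.91936 + 243.5 = 393.4912
M2: Pc = R·M2+t = (-0.02940, +0.06576, +0.98569); u = 570.5·(-0.02940)/0.98569 + 312.7 = 295.6851, v = 614.6·(+0.06576)/0.98569 + 243.5 = 284.5024
M3: Pc = R·M3+t = (-0.17391, +0.00383, +0.90884); u = 570.5·(-0.17391)/0.90884 + 312.7 = 203.5308, v = 614.6·(+0.00383)/0.90884 + 243.5 = 246.0929

c0=(172.80, 362.00) c1=(274.17, 393.49) c2=(295.69, 284.50) c3=(203.53, 246.09)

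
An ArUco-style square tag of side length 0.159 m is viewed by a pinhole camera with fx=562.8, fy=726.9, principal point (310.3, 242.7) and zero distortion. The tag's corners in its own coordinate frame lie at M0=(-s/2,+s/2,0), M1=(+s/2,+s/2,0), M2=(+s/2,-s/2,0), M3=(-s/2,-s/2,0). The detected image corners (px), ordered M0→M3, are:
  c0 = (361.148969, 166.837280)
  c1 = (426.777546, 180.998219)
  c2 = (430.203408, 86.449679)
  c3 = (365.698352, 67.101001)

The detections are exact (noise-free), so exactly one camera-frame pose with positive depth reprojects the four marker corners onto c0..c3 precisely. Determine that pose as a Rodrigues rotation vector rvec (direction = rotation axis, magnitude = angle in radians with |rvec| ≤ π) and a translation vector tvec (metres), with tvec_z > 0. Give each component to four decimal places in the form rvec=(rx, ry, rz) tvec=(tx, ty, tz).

Intrinsics K: fx=562.8, fy=726.9, cx=310.3, cy=242.7
Marker side s = 0.159 m; corners in marker frame (Z=0):
  M0 = (-0.0795, +0.0795, 0)
  M1 = (+0.0795, +0.0795, 0)
  M2 = (+0.0795, -0.0795, 0)
  M3 = (-0.0795, -0.0795, 0)
Detected image corners:
  c0 = (361.148969, 166.837280) px
  c1 = (426.777546, 180.998219) px
  c2 = (430.203408, 86.449679) px
  c3 = (365.698352, 67.101001) px
Planar DLT: solve 8×8 A·h = b for H (H[2,2]=1):
  H  [+548.13914 -59.46640 +396.87842]
  H  [+149.47226 +599.58651 +125.24393]
  H  [+0.35089 -0.08709 +1.00000]
B = K⁻¹H; ‖b₁‖=0.860297, ‖b₂‖=0.860297; λ = 2/(‖b₁‖+‖b₂‖) = 1.162390, sign → tz>0 ⇒ λ=+1.162390
r₁ = λ·B[:,0] = (+0.90723,+0.10284,+0.40787); r₂ = λ·B[:,1] = (-0.06700,+0.99260,-0.10124)
r₃ = r₁×r₂ = (-0.41527,+0.06452,+0.90741); SVD([r₁ r₂ r₃]) → R = UVᵀ:
  R  [+0.90723 -0.06700 -0.41527]
  R  [+0.10284 +0.99260 +0.06452]
  R  [+0.40787 -0.10124 +0.90741]
t = (+0.17882, -0.18782, +1.16239) m
tr R = 2.807240; θ = arccos((tr R − 1)/2) = 0.442649 rad = 25.362°
axis k = ((R−Rᵀ)₃₂, (R−Rᵀ)₁₃, (R−Rᵀ)₂₁) / (2 sinθ) = (-0.193487, -0.960862, +0.198259)
rvec = θ·k = (-0.085647, -0.425325, +0.087759)

rvec=(-0.0856, -0.4253, 0.0878) tvec=(0.1788, -0.1878, 1.1624)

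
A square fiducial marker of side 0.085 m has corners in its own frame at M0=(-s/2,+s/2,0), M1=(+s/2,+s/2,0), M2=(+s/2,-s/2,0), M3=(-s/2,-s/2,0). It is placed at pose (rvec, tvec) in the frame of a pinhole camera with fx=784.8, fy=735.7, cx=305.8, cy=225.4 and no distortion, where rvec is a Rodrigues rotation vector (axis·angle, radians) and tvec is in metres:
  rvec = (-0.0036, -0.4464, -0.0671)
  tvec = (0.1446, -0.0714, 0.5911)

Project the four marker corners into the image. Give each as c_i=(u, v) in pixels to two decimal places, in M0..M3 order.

c0=(455.23, 191.68) c1=(544.66, 187.14) c2=(537.84, 84.62) c3=(447.83, 82.60)

Intrinsics K: fx=784.8, fy=735.7, cx=305.8, cy=225.4
Marker side s = 0.085 m; corners in marker frame (Z=0):
  M0 = (-0.0425, +0.0425, 0)
  M1 = (+0.0425, +0.0425, 0)
  M2 = (+0.0425, -0.0425, 0)
  M3 = (-0.0425, -0.0425, 0)
rvec = (-0.0036, -0.4464, -0.0671), |rvec| = θ = 0.45143 rad = 25.865°
Rodrigues: sinθ=0.43625, 1−cosθ=0.10018; R = I + sinθ·[k]× + (1−cosθ)·[k]×²:
    [+0.89983 +0.06563 -0.43127]
    [-0.06405 +0.99778 +0.01820]
    [+0.43151 +0.01125 +0.90204]
t = (0.1446, -0.0714, 0.5911) m
M0: Pc = R·M0+t = (+0.10915, -0.02627, +0.57324); u = 784.8·(+0.10915)/0.57324 + 305.8 = 455.2286, v = 735.7·(-0.02627)/0.57324 + 225.4 = 191.6822
M1: Pc = R·M1+t = (+0.18563, -0.03172, +0.60992); u = 784.8·(+0.18563)/0.60992 + 305.8 = 544.6590, v = 735.7·(-0.03172)/0.60992 + 225.4 = 187.1425
M2: Pc = R·M2+t = (+0.18005, -0.11653, +0.60896); u = 784.8·(+0.18005)/0.60896 + 305.8 = 537.8441, v = 735.7·(-0.11653)/0.60896 + 225.4 = 84.6199
M3: Pc = R·M3+t = (+0.10357, -0.11108, +0.57228); u = 784.8·(+0.10357)/0.57228 + 305.8 = 447.8276, v = 735.7·(-0.11108)/0.57228 + 225.4 = 82.5964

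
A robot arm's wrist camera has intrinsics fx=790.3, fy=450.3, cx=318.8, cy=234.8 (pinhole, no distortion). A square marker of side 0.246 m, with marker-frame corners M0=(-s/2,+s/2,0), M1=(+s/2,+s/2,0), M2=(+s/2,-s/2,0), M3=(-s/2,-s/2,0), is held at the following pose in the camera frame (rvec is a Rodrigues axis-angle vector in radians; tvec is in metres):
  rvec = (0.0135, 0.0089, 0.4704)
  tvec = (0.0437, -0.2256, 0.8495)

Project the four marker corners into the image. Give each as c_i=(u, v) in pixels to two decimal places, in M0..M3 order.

c0=(205.94, 144.04) c1=(409.47, 202.93) c2=(513.88, 86.21) c3=(309.30, 27.26)

Intrinsics K: fx=790.3, fy=450.3, cx=318.8, cy=234.8
Marker side s = 0.246 m; corners in marker frame (Z=0):
  M0 = (-0.1230, +0.1230, 0)
  M1 = (+0.1230, +0.1230, 0)
  M2 = (+0.1230, -0.1230, 0)
  M3 = (-0.1230, -0.1230, 0)
rvec = (0.0135, 0.0089, 0.4704), |rvec| = θ = 0.47068 rad = 26.968°
Rodrigues: sinθ=0.45349, 1−cosθ=0.10874; R = I + sinθ·[k]× + (1−cosθ)·[k]×²:
    [+0.89135 -0.45316 +0.01169]
    [+0.45328 +0.89130 -0.01095]
    [-0.00546 +0.01506 +0.99987]
t = (0.0437, -0.2256, 0.8495) m
M0: Pc = R·M0+t = (-0.12168, -0.17172, +0.85202); u = 790.3·(-0.12168)/0.85202 + 318.8 = 205.9394, v = 450.3·(-0.17172)/0.85202 + 234.8 = 144.0429
M1: Pc = R·M1+t = (+0.09760, -0.06022, +0.85068); u = 790.3·(+0.09760)/0.85068 + 318.8 = 409.4695, v = 450.3·(-0.06022)/0.85068 + 234.8 = 202.9250
M2: Pc = R·M2+t = (+0.20908, -0.27948, +0.84698); u = 790.3·(+0.20908)/0.84698 + 318.8 = 513.8848, v = 450.3·(-0.27948)/0.84698 + 234.8 = 86.2147
M3: Pc = R·M3+t = (-0.01020, -0.39098, +0.84832); u = 790.3·(-0.01020)/0.84832 + 318.8 = 309.3004, v = 450.3·(-0.39098)/0.84832 + 234.8 = 27.2602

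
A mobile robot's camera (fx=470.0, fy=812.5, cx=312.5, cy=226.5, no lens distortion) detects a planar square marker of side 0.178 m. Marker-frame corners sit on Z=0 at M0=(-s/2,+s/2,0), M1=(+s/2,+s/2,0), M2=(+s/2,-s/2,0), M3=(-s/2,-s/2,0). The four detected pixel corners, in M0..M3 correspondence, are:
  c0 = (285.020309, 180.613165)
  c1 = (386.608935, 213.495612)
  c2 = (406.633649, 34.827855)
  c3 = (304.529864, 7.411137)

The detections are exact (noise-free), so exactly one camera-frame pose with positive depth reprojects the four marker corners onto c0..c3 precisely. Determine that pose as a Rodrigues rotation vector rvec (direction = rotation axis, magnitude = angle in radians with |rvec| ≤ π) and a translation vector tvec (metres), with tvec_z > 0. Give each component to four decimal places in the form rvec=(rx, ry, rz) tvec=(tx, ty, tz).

Intrinsics K: fx=470.0, fy=812.5, cx=312.5, cy=226.5
Marker side s = 0.178 m; corners in marker frame (Z=0):
  M0 = (-0.0890, +0.0890, 0)
  M1 = (+0.0890, +0.0890, 0)
  M2 = (+0.0890, -0.0890, 0)
  M3 = (-0.0890, -0.0890, 0)
Detected image corners:
  c0 = (285.020309, 180.613165) px
  c1 = (386.608935, 213.495612) px
  c2 = (406.633649, 34.827855) px
  c3 = (304.529864, 7.411137) px
Planar DLT: solve 8×8 A·h = b for H (H[2,2]=1):
  H  [+512.14775 -112.85497 +344.91593]
  H  [+150.43199 +987.58482 +108.81264]
  H  [-0.17363 -0.00528 +1.00000]
B = K⁻¹H; ‖b₁‖=1.239760, ‖b₂‖=1.239760; λ = 2/(‖b₁‖+‖b₂‖) = 0.806608, sign → tz>0 ⇒ λ=+0.806608
r₁ = λ·B[:,0] = (+0.97206,+0.18838,-0.14005); r₂ = λ·B[:,1] = (-0.19085,+0.98161,-0.00426)
r₃ = r₁×r₂ = (+0.13667,+0.03087,+0.99014); SVD([r₁ r₂ r₃]) → R = UVᵀ:
  R  [+0.97206 -0.19085 +0.13667]
  R  [+0.18838 +0.98161 +0.03087]
  R  [-0.14005 -0.00426 +0.99014]
t = (+0.05563, -0.11683, +0.80661) m
tr R = 2.943805; θ = arccos((tr R − 1)/2) = 0.237614 rad = 13.614°
axis k = ((R−Rᵀ)₃₂, (R−Rᵀ)₁₃, (R−Rᵀ)₂₁) / (2 sinθ) = (-0.074623, +0.587805, +0.805554)
rvec = θ·k = (-0.017731, +0.139671, +0.191411)

rvec=(-0.0177, 0.1397, 0.1914) tvec=(0.0556, -0.1168, 0.8066)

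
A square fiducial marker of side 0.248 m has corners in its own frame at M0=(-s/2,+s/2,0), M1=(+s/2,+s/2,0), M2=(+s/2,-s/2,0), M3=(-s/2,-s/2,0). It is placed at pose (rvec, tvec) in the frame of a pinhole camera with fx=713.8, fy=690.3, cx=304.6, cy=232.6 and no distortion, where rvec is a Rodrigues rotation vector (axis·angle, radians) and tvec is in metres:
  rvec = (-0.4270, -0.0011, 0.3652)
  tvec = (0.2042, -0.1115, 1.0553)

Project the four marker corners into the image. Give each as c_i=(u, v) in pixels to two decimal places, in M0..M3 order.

c0=(336.51, 198.89) c1=(503.33, 257.84) c2=(541.00, 123.37) c3=(388.58, 71.98)

Intrinsics K: fx=713.8, fy=690.3, cx=304.6, cy=232.6
Marker side s = 0.248 m; corners in marker frame (Z=0):
  M0 = (-0.1240, +0.1240, 0)
  M1 = (+0.1240, +0.1240, 0)
  M2 = (+0.1240, -0.1240, 0)
  M3 = (-0.1240, -0.1240, 0)
rvec = (-0.4270, -0.0011, 0.3652), |rvec| = θ = 0.56187 rad = 32.193°
Rodrigues: sinθ=0.53277, 1−cosθ=0.15374; R = I + sinθ·[k]× + (1−cosθ)·[k]×²:
    [+0.93505 -0.34606 -0.07698]
    [+0.34651 +0.84626 +0.40469]
    [-0.07490 -0.40508 +0.91121]
t = (0.2042, -0.1115, 1.0553) m
M0: Pc = R·M0+t = (+0.04534, -0.04953, +1.01436); u = 713.8·(+0.04534)/1.01436 + 304.6 = 336.5076, v = 690.3·(-0.04953)/1.01436 + 232.6 = 198.8923
M1: Pc = R·M1+t = (+0.27724, +0.03640, +0.99578); u = 713.8·(+0.27724)/0.99578 + 304.6 = 503.3285, v = 690.3·(+0.03640)/0.99578 + 232.6 = 257.8360
M2: Pc = R·M2+t = (+0.36306, -0.17347, +1.09624); u = 713.8·(+0.36306)/1.09624 + 304.6 = 540.9986, v = 690.3·(-0.17347)/1.09624 + 232.6 = 123.3676
M3: Pc = R·M3+t = (+0.13116, -0.25940, +1.11482); u = 713.8·(+0.13116)/1.11482 + 304.6 = 388.5828, v = 690.3·(-0.25940)/1.11482 + 232.6 = 71.9759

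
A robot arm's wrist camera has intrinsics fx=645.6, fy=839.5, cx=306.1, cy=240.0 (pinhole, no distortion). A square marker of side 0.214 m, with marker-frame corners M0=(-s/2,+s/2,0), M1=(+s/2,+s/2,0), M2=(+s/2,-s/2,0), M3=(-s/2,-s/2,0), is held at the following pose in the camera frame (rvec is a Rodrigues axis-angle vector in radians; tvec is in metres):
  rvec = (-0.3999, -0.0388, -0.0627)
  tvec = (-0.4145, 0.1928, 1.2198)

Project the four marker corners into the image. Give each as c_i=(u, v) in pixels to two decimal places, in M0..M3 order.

c0=(23.26, 452.47) c1=(142.23, 442.45) c2=(145.48, 298.81) c3=(34.40, 306.94)

Intrinsics K: fx=645.6, fy=839.5, cx=306.1, cy=240.0
Marker side s = 0.214 m; corners in marker frame (Z=0):
  M0 = (-0.1070, +0.1070, 0)
  M1 = (+0.1070, +0.1070, 0)
  M2 = (+0.1070, -0.1070, 0)
  M3 = (-0.1070, -0.1070, 0)
rvec = (-0.3999, -0.0388, -0.0627), |rvec| = θ = 0.40664 rad = 23.299°
Rodrigues: sinθ=0.39553, 1−cosθ=0.08155; R = I + sinθ·[k]× + (1−cosθ)·[k]×²:
    [+0.99732 +0.06864 -0.02537]
    [-0.05333 +0.91920 +0.39017]
    [+0.05010 -0.38777 +0.92039]
t = (-0.4145, 0.1928, 1.2198) m
M0: Pc = R·M0+t = (-0.51387, +0.29686, +1.17295); u = 645.6·(-0.51387)/1.17295 + 306.1 = 23.2623, v = 839.5·(+0.29686)/1.17295 + 240.0 = 452.4688
M1: Pc = R·M1+t = (-0.30044, +0.28545, +1.18367); u = 645.6·(-0.30044)/1.18367 + 306.1 = 142.2319, v = 839.5·(+0.28545)/1.18367 + 240.0 = 442.4492
M2: Pc = R·M2+t = (-0.31513, +0.08874, +1.26665); u = 645.6·(-0.31513)/1.26665 + 306.1 = 145.4808, v = 839.5·(+0.08874)/1.26665 + 240.0 = 298.8137
M3: Pc = R·M3+t = (-0.52856, +0.10015, +1.25593); u = 645.6·(-0.52856)/1.25593 + 306.1 = 34.3997, v = 839.5·(+0.10015)/1.25593 + 240.0 = 306.9450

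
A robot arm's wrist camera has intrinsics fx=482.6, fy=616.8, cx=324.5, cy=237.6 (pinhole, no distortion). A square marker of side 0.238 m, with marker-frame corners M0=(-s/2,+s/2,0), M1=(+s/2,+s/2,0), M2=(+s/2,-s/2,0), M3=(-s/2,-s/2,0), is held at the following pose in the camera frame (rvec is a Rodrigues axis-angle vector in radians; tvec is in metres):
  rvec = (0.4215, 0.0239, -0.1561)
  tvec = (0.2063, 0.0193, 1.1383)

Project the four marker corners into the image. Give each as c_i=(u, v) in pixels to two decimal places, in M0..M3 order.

Intrinsics K: fx=482.6, fy=616.8, cx=324.5, cy=237.6
Marker side s = 0.238 m; corners in marker frame (Z=0):
  M0 = (-0.1190, +0.1190, 0)
  M1 = (+0.1190, +0.1190, 0)
  M2 = (+0.1190, -0.1190, 0)
  M3 = (-0.1190, -0.1190, 0)
rvec = (0.4215, 0.0239, -0.1561), |rvec| = θ = 0.45011 rad = 25.790°
Rodrigues: sinθ=0.43507, 1−cosθ=0.09960; R = I + sinθ·[k]× + (1−cosθ)·[k]×²:
    [+0.98774 +0.15583 -0.00925]
    [-0.14593 +0.90068 -0.40924]
    [-0.05545 +0.40558 +0.91238]
t = (0.2063, 0.0193, 1.1383) m
M0: Pc = R·M0+t = (+0.10730, +0.14385, +1.19316); u = 482.6·(+0.10730)/1.19316 + 324.5 = 367.9011, v = 616.8·(+0.14385)/1.19316 + 237.6 = 311.9608
M1: Pc = R·M1+t = (+0.34239, +0.10912, +1.17997); u = 482.6·(+0.34239)/1.17997 + 324.5 = 464.5339, v = 616.8·(+0.10912)/1.17997 + 237.6 = 294.6375
M2: Pc = R·M2+t = (+0.30530, -0.10525, +1.08344); u = 482.6·(+0.30530)/1.08344 + 324.5 = 460.4895, v = 616.8·(-0.10525)/1.08344 + 237.6 = 177.6833
M3: Pc = R·M3+t = (+0.07021, -0.07052, +1.09663); u = 482.6·(+0.07021)/1.09663 + 324.5 = 355.3996, v = 616.8·(-0.07052)/1.09663 + 237.6 = 197.9389

c0=(367.90, 311.96) c1=(464.53, 294.64) c2=(460.49, 177.68) c3=(355.40, 197.94)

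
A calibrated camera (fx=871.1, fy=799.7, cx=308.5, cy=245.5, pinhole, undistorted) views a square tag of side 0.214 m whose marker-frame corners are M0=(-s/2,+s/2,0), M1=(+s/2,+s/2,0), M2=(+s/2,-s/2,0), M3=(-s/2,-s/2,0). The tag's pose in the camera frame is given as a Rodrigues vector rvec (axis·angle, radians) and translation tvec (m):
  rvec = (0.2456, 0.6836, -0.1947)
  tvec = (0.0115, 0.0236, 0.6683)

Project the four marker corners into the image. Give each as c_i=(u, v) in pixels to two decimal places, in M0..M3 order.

c0=(259.73, 389.63) c1=(478.36, 394.97) c2=(406.08, 123.63) c3=(190.90, 169.95)

Intrinsics K: fx=871.1, fy=799.7, cx=308.5, cy=245.5
Marker side s = 0.214 m; corners in marker frame (Z=0):
  M0 = (-0.1070, +0.1070, 0)
  M1 = (+0.1070, +0.1070, 0)
  M2 = (+0.1070, -0.1070, 0)
  M3 = (-0.1070, -0.1070, 0)
rvec = (0.2456, 0.6836, -0.1947), |rvec| = θ = 0.75202 rad = 43.088°
Rodrigues: sinθ=0.68312, 1−cosθ=0.26969; R = I + sinθ·[k]× + (1−cosθ)·[k]×²:
    [+0.75907 +0.25692 +0.59816]
    [-0.09680 +0.95316 -0.28657]
    [-0.64377 +0.15963 +0.74839]
t = (0.0115, 0.0236, 0.6683) m
M0: Pc = R·M0+t = (-0.04223, +0.13595, +0.75426); u = 871.1·(-0.04223)/0.75426 + 308.5 = 259.7284, v = 799.7·(+0.13595)/0.75426 + 245.5 = 389.6345
M1: Pc = R·M1+t = (+0.12021, +0.11523, +0.61650); u = 871.1·(+0.12021)/0.61650 + 308.5 = 478.3573, v = 799.7·(+0.11523)/0.61650 + 245.5 = 394.9735
M2: Pc = R·M2+t = (+0.06523, -0.08875, +0.58234); u = 871.1·(+0.06523)/0.58234 + 308.5 = 406.0757, v = 799.7·(-0.08875)/0.58234 + 245.5 = 123.6299
M3: Pc = R·M3+t = (-0.09721, -0.06803, +0.72010); u = 871.1·(-0.09721)/0.72010 + 308.5 = 190.9041, v = 799.7·(-0.06803)/0.72010 + 245.5 = 169.9496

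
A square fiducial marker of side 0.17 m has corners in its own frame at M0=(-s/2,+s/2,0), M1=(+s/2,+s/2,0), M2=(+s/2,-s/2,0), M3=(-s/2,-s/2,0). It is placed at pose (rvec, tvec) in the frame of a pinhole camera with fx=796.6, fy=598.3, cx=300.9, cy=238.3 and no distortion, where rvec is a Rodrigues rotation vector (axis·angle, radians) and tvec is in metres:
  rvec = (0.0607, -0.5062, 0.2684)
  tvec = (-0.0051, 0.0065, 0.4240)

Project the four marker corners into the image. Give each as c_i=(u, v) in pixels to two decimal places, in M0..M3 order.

Intrinsics K: fx=796.6, fy=598.3, cx=300.9, cy=238.3
Marker side s = 0.17 m; corners in marker frame (Z=0):
  M0 = (-0.0850, +0.0850, 0)
  M1 = (+0.0850, +0.0850, 0)
  M2 = (+0.0850, -0.0850, 0)
  M3 = (-0.0850, -0.0850, 0)
rvec = (0.0607, -0.5062, 0.2684), |rvec| = θ = 0.57616 rad = 33.012°
Rodrigues: sinθ=0.54481, 1−cosθ=0.16144; R = I + sinθ·[k]× + (1−cosθ)·[k]×²:
    [+0.84035 -0.26874 -0.47073]
    [+0.23885 +0.96317 -0.12347]
    [+0.48658 -0.00868 +0.87359]
t = (-0.0051, 0.0065, 0.4240) m
M0: Pc = R·M0+t = (-0.09937, +0.06807, +0.38190); u = 796.6·(-0.09937)/0.38190 + 300.9 = 93.6218, v = 598.3·(+0.06807)/0.38190 + 238.3 = 344.9362
M1: Pc = R·M1+t = (+0.04349, +0.10867, +0.46462); u = 796.6·(+0.04349)/0.46462 + 300.9 = 375.4595, v = 598.3·(+0.10867)/0.46462 + 238.3 = 378.2388
M2: Pc = R·M2+t = (+0.08917, -0.05507, +0.46610); u = 796.6·(+0.08917)/0.46610 + 300.9 = 453.3039, v = 598.3·(-0.05507)/0.46610 + 238.3 = 167.6133
M3: Pc = R·M3+t = (-0.05369, -0.09567, +0.38338); u = 796.6·(-0.05369)/0.38338 + 300.9 = 189.3464, v = 598.3·(-0.09567)/0.38338 + 238.3 = 88.9940

c0=(93.62, 344.94) c1=(375.46, 378.24) c2=(453.30, 167.61) c3=(189.35, 88.99)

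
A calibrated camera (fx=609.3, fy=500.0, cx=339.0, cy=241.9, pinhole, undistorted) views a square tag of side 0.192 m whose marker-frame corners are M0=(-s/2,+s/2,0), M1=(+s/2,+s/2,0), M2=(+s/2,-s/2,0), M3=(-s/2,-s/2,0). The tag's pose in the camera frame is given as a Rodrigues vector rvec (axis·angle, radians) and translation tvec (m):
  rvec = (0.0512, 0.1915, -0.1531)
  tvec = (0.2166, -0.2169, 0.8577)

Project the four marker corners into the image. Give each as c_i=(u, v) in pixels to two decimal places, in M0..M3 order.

c0=(434.91, 180.48) c1=(573.83, 161.07) c2=(553.88, 47.01) c3=(414.71, 71.43)

Intrinsics K: fx=609.3, fy=500.0, cx=339.0, cy=241.9
Marker side s = 0.192 m; corners in marker frame (Z=0):
  M0 = (-0.0960, +0.0960, 0)
  M1 = (+0.0960, +0.0960, 0)
  M2 = (+0.0960, -0.0960, 0)
  M3 = (-0.0960, -0.0960, 0)
rvec = (0.0512, 0.1915, -0.1531), |rvec| = θ = 0.25047 rad = 14.351°
Rodrigues: sinθ=0.24786, 1−cosθ=0.03120; R = I + sinθ·[k]× + (1−cosθ)·[k]×²:
    [+0.97010 +0.15638 +0.18561]
    [-0.14663 +0.98704 -0.06525]
    [-0.19340 +0.03608 +0.98046]
t = (0.2166, -0.2169, 0.8577) m
M0: Pc = R·M0+t = (+0.13848, -0.10807, +0.87973); u = 609.3·(+0.13848)/0.87973 + 339.0 = 434.9130, v = 500.0·(-0.10807)/0.87973 + 241.9 = 180.4788
M1: Pc = R·M1+t = (+0.32474, -0.13622, +0.84260); u = 609.3·(+0.32474)/0.84260 + 339.0 = 573.8280, v = 500.0·(-0.13622)/0.84260 + 241.9 = 161.0662
M2: Pc = R·M2+t = (+0.29472, -0.32573, +0.83567); u = 609.3·(+0.29472)/0.83567 + 339.0 = 553.8830, v = 500.0·(-0.32573)/0.83567 + 241.9 = 47.0072
M3: Pc = R·M3+t = (+0.10846, -0.29758, +0.87280); u = 609.3·(+0.10846)/0.87280 + 339.0 = 414.7139, v = 500.0·(-0.29758)/0.87280 + 241.9 = 71.4266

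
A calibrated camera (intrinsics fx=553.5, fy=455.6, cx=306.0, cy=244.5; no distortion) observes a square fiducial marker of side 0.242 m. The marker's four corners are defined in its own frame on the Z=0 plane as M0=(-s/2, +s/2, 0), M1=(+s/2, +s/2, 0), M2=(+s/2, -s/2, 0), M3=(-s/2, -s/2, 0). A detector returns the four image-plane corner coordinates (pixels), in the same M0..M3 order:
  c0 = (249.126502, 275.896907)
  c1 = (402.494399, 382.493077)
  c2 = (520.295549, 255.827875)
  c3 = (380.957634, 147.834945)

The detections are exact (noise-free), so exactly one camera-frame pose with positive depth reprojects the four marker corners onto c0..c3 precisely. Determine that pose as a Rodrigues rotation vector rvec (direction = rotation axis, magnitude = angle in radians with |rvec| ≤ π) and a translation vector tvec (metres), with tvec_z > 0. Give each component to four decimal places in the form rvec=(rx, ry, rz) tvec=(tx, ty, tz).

Intrinsics K: fx=553.5, fy=455.6, cx=306.0, cy=244.5
Marker side s = 0.242 m; corners in marker frame (Z=0):
  M0 = (-0.1210, +0.1210, 0)
  M1 = (+0.1210, +0.1210, 0)
  M2 = (+0.1210, -0.1210, 0)
  M3 = (-0.1210, -0.1210, 0)
Detected image corners:
  c0 = (249.126502, 275.896907) px
  c1 = (402.494399, 382.493077) px
  c2 = (520.295549, 255.827875) px
  c3 = (380.957634, 147.834945) px
Planar DLT: solve 8×8 A·h = b for H (H[2,2]=1):
  H  [+689.66137 -595.75510 +391.74235]
  H  [+502.00115 +470.98512 +265.34201]
  H  [+0.22056 -0.20803 +1.00000]
B = K⁻¹H; ‖b₁‖=1.509768, ‖b₂‖=1.509768; λ = 2/(‖b₁‖+‖b₂‖) = 0.662354, sign → tz>0 ⇒ λ=+0.662354
r₁ = λ·B[:,0] = (+0.74453,+0.65141,+0.14609); r₂ = λ·B[:,1] = (-0.63674,+0.75866,-0.13779)
r₃ = r₁×r₂ = (-0.20059,+0.00956,+0.97963); SVD([r₁ r₂ r₃]) → R = UVᵀ:
  R  [+0.74453 -0.63674 -0.20059]
  R  [+0.65141 +0.75866 +0.00956]
  R  [+0.14609 -0.13779 +0.97963]
t = (+0.10260, +0.03030, +0.66235) m
tr R = 2.482820; θ = arccos((tr R − 1)/2) = 0.735627 rad = 42.148°
axis k = ((R−Rᵀ)₃₂, (R−Rᵀ)₁₃, (R−Rᵀ)₂₁) / (2 sinθ) = (-0.109790, -0.258312, +0.959803)
rvec = θ·k = (-0.080765, -0.190021, +0.706057)

rvec=(-0.0808, -0.1900, 0.7061) tvec=(0.1026, 0.0303, 0.6624)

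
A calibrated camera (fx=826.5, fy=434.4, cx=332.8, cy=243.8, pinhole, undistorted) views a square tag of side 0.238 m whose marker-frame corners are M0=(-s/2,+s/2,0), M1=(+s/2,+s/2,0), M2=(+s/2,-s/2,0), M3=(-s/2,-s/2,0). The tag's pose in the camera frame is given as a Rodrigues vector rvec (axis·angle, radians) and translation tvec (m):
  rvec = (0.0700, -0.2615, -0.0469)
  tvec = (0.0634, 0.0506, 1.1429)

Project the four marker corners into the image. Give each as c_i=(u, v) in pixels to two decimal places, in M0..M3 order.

c0=(298.16, 311.90) c1=(460.48, 303.53) c2=(456.15, 215.98) c3=(290.96, 219.63)

Intrinsics K: fx=826.5, fy=434.4, cx=332.8, cy=243.8
Marker side s = 0.238 m; corners in marker frame (Z=0):
  M0 = (-0.1190, +0.1190, 0)
  M1 = (+0.1190, +0.1190, 0)
  M2 = (+0.1190, -0.1190, 0)
  M3 = (-0.1190, -0.1190, 0)
rvec = (0.0700, -0.2615, -0.0469), |rvec| = θ = 0.27474 rad = 15.741°
Rodrigues: sinθ=0.27130, 1−cosθ=0.03750; R = I + sinθ·[k]× + (1−cosθ)·[k]×²:
    [+0.96493 +0.03722 -0.25985]
    [-0.05541 +0.99647 -0.06303]
    [+0.25659 +0.07522 +0.96359]
t = (0.0634, 0.0506, 1.1429) m
M0: Pc = R·M0+t = (-0.04700, +0.17577, +1.12132); u = 826.5·(-0.04700)/1.12132 + 332.8 = 298.1588, v = 434.4·(+0.17577)/1.12132 + 243.8 = 311.8950
M1: Pc = R·M1+t = (+0.18266, +0.16259, +1.18239); u = 826.5·(+0.18266)/1.18239 + 332.8 = 460.4782, v = 434.4·(+0.16259)/1.18239 + 243.8 = 303.5332
M2: Pc = R·M2+t = (+0.17380, -0.07457, +1.16448); u = 826.5·(+0.17380)/1.16448 + 332.8 = 456.1542, v = 434.4·(-0.07457)/1.16448 + 243.8 = 215.9810
M3: Pc = R·M3+t = (-0.05586, -0.06139, +1.10341); u = 826.5·(-0.05586)/1.10341 + 332.8 = 290.9620, v = 434.4·(-0.06139)/1.10341 + 243.8 = 219.6328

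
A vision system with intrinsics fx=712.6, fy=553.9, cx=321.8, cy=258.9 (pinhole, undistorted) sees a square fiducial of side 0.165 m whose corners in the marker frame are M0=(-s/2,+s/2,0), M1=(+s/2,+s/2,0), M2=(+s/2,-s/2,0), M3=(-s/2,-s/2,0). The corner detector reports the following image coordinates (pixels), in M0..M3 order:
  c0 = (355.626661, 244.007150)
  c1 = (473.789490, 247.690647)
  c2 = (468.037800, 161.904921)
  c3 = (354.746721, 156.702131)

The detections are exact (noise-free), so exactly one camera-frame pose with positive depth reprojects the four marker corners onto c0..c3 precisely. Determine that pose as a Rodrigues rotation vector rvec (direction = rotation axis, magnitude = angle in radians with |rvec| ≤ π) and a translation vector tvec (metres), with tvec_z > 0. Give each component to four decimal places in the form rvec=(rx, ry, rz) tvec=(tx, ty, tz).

rvec=(-0.2591, -0.1232, 0.0208) tvec=(0.1279, -0.1026, 0.9931)

Intrinsics K: fx=712.6, fy=553.9, cx=321.8, cy=258.9
Marker side s = 0.165 m; corners in marker frame (Z=0):
  M0 = (-0.0825, +0.0825, 0)
  M1 = (+0.0825, +0.0825, 0)
  M2 = (+0.0825, -0.0825, 0)
  M3 = (-0.0825, -0.0825, 0)
Detected image corners:
  c0 = (355.626661, 244.007150) px
  c1 = (473.789490, 247.690647) px
  c2 = (468.037800, 161.904921) px
  c3 = (354.746721, 156.702131) px
Planar DLT: solve 8×8 A·h = b for H (H[2,2]=1):
  H  [+750.48922 -86.55734 +413.58606]
  H  [+51.26813 +472.09352 +201.67508]
  H  [+0.11967 -0.25856 +1.00000]
B = K⁻¹H; ‖b₁‖=1.006937, ‖b₂‖=1.006937; λ = 2/(‖b₁‖+‖b₂‖) = 0.993110, sign → tz>0 ⇒ λ=+0.993110
r₁ = λ·B[:,0] = (+0.99225,+0.03637,+0.11884); r₂ = λ·B[:,1] = (-0.00467,+0.96646,-0.25678)
r₃ = r₁×r₂ = (-0.12420,+0.25423,+0.95914); SVD([r₁ r₂ r₃]) → R = UVᵀ:
  R  [+0.99225 -0.00467 -0.12420]
  R  [+0.03637 +0.96646 +0.25423]
  R  [+0.11884 -0.25678 +0.95914]
t = (+0.12792, -0.10260, +0.99311) m
tr R = 2.917840; θ = arccos((tr R − 1)/2) = 0.287626 rad = 16.480°
axis k = ((R−Rᵀ)₃₂, (R−Rᵀ)₁₃, (R−Rᵀ)₂₁) / (2 sinθ) = (-0.900701, -0.428375, +0.072343)
rvec = θ·k = (-0.259064, -0.123212, +0.020808)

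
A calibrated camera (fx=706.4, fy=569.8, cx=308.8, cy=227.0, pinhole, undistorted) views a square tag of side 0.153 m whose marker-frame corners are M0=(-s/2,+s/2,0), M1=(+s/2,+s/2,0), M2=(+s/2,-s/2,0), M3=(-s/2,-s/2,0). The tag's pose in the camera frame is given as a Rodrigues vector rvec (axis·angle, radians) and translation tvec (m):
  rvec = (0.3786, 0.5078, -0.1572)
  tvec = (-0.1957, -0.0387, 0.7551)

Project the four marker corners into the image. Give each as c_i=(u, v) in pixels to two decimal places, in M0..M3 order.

c0=(98.39, 251.88) c1=(202.62, 248.16) c2=(157.97, 133.98) c3=(51.69, 149.32)

Intrinsics K: fx=706.4, fy=569.8, cx=308.8, cy=227.0
Marker side s = 0.153 m; corners in marker frame (Z=0):
  M0 = (-0.0765, +0.0765, 0)
  M1 = (+0.0765, +0.0765, 0)
  M2 = (+0.0765, -0.0765, 0)
  M3 = (-0.0765, -0.0765, 0)
rvec = (0.3786, 0.5078, -0.1572), |rvec| = θ = 0.65262 rad = 37.392°
Rodrigues: sinθ=0.60727, 1−cosθ=0.20550; R = I + sinθ·[k]× + (1−cosθ)·[k]×²:
    [+0.86366 +0.23904 +0.44380]
    [-0.05351 +0.91892 -0.39081]
    [-0.50123 +0.31378 +0.80642]
t = (-0.1957, -0.0387, 0.7551) m
M0: Pc = R·M0+t = (-0.24348, +0.03569, +0.81745); u = 706.4·(-0.24348)/0.81745 + 308.8 = 98.3932, v = 569.8·(+0.03569)/0.81745 + 227.0 = 251.8782
M1: Pc = R·M1+t = (-0.11134, +0.02750, +0.74076); u = 706.4·(-0.11134)/0.74076 + 308.8 = 202.6209, v = 569.8·(+0.02750)/0.74076 + 227.0 = 248.1558
M2: Pc = R·M2+t = (-0.14792, -0.11309, +0.69275); u = 706.4·(-0.14792)/0.69275 + 308.8 = 157.9692, v = 569.8·(-0.11309)/0.69275 + 227.0 = 133.9809
M3: Pc = R·M3+t = (-0.28006, -0.10490, +0.76944); u = 706.4·(-0.28006)/0.76944 + 308.8 = 51.6887, v = 569.8·(-0.10490)/0.76944 + 227.0 = 149.3151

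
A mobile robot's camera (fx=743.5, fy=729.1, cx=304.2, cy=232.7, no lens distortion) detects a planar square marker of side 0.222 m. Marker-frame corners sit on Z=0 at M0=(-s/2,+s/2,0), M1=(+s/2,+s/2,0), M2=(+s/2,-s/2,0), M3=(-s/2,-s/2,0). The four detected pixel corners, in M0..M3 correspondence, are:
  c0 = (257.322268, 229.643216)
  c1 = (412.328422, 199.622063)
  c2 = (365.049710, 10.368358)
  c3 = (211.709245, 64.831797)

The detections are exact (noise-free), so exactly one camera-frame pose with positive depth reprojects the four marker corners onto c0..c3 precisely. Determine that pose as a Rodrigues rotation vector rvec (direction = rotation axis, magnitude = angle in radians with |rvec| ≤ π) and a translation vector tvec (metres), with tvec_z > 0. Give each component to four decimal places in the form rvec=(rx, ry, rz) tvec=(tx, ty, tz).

rvec=(0.1852, 0.5447, -0.2181) tvec=(0.0032, -0.1279, 0.8976)

Intrinsics K: fx=743.5, fy=729.1, cx=304.2, cy=232.7
Marker side s = 0.222 m; corners in marker frame (Z=0):
  M0 = (-0.1110, +0.1110, 0)
  M1 = (+0.1110, +0.1110, 0)
  M2 = (+0.1110, -0.1110, 0)
  M3 = (-0.1110, -0.1110, 0)
Detected image corners:
  c0 = (257.322268, 229.643216) px
  c1 = (412.328422, 199.622063) px
  c2 = (365.049710, 10.368358) px
  c3 = (211.709245, 64.831797) px
Planar DLT: solve 8×8 A·h = b for H (H[2,2]=1):
  H  [+510.35647 +249.28797 +306.87858]
  H  [-264.03070 +810.15063 +128.77334]
  H  [-0.59105 +0.12939 +1.00000]
B = K⁻¹H; ‖b₁‖=1.114039, ‖b₂‖=1.114039; λ = 2/(‖b₁‖+‖b₂‖) = 0.897635, sign → tz>0 ⇒ λ=+0.897635
r₁ = λ·B[:,0] = (+0.83323,-0.15573,-0.53054); r₂ = λ·B[:,1] = (+0.25345,+0.96035,+0.11615)
r₃ = r₁×r₂ = (+0.49142,-0.23124,+0.83966); SVD([r₁ r₂ r₃]) → R = UVᵀ:
  R  [+0.83323 +0.25345 +0.49142]
  R  [-0.15573 +0.96035 -0.23124]
  R  [-0.53054 +0.11615 +0.83966]
t = (+0.00323, -0.12795, +0.89763) m
tr R = 2.633242; θ = arccos((tr R − 1)/2) = 0.615264 rad = 35.252°
axis k = ((R−Rᵀ)₃₂, (R−Rᵀ)₁₃, (R−Rᵀ)₂₁) / (2 sinθ) = (+0.300937, +0.885318, -0.354469)
rvec = θ·k = (+0.185156, +0.544705, -0.218092)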